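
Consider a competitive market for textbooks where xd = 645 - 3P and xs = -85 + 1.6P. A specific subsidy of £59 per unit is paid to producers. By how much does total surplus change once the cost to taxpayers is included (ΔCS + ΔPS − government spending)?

Pre-subsidy: 645 - 3P = -85 + 1.6P gives P* = 3650/23, x* = 3885/23.
With the subsidy, sellers receive Ps = Pb + 59 for each unit, where Pb is the price buyers pay.
Supply in terms of Pb becomes xs = -85 + 1.6(Pb + 59) = 9.4 + 1.6Pb. Setting this equal to demand: 645 - 3Pb = 9.4 + 1.6Pb, so Pb = 3178/23.
Sellers receive Ps = 3178/23 + 59 = 4535/23; x' = 645 − 3·(3178/23) = 5301/23.
ΔCS = ½(3885/23 + 5301/23)(3650/23 − 3178/23) = 2167896/529; ΔPS = ½(3885/23 + 5301/23)(4535/23 − 3650/23) = 4064805/529.
Government spending = 59 × 5301/23 = 312759/23.
Net change = 2167896/529 + 4064805/529 − 312759/23 = -41772/23. The loss equals the DWL triangle ½·59·1416/23.

Net change in total surplus = -41772/23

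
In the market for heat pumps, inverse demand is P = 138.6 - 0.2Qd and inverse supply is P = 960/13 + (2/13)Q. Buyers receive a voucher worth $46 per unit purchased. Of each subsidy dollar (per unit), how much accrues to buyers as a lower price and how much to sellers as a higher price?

Buyers gain $26 per unit; sellers gain $20 per unit

Pre-subsidy: 138.6 - 0.2Q = 960/13 + (2/13)Q gives Q* = 183 and P* = 102.
With the rebate, buyers effectively pay Pb = Ps − 46, where Ps is the price sellers receive.
On the curves, Pb = 138.6 - 0.2Q and Ps = 960/13 + (2/13)Q; the wedge Ps − Pb = 46 gives 960/13 + (2/13)Q − (138.6 - 0.2Q) = 46, so Q' = 313.
Then Pb = 138.6 − 0.2·313 = 76 and Ps = 960/13 + (2/13)·313 = 122.
Buyers' price falls by P* − Pb = 102 − 76 = 26; sellers' price rises by Ps − P* = 122 − 102 = 20.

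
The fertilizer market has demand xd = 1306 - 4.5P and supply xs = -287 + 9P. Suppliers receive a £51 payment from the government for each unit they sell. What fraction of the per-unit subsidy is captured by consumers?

Consumer share = 2/3

Pre-subsidy: 1306 - 4.5P = -287 + 9P gives P* = 118, x* = 775.
With the subsidy, sellers receive Ps = Pb + 51 for each unit, where Pb is the price buyers pay.
Supply in terms of Pb becomes xs = -287 + 9(Pb + 51) = 172 + 9Pb. Setting this equal to demand: 1306 - 4.5Pb = 172 + 9Pb, so Pb = 84.
Sellers receive Ps = 84 + 51 = 135; x' = 1306 − 4.5·84 = 928.
Buyers' price falls by P* − Pb = 118 − 84 = 34; sellers' price rises by Ps − P* = 135 − 118 = 17.
So consumers capture 34/51 = 2/3 of each unit of subsidy.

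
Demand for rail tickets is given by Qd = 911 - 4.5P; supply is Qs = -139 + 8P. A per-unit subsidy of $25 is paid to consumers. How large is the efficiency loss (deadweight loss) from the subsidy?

Deadweight loss = $900

Pre-subsidy: 911 - 4.5P = -139 + 8P gives P* = 84, Q* = 533.
With the rebate, buyers effectively pay Pb = Ps − 25, where Ps is the price sellers receive.
Demand in terms of Ps becomes Qd = 911 − 4.5(Ps − 25) = 1023.5 - 4.5Ps. Setting this equal to supply: 1023.5 - 4.5Ps = -139 + 8Ps, so Ps = 93.
Buyers pay Pb = 93 − 25 = 68; Q' = -139 + 8·93 = 605.
The subsidy expands output by 605 − 533 = 72 past the efficient level; on those units the gap between marginal cost and willingness to pay runs from 0 up to 25.
DWL = ½ × 25 × 72 = 900.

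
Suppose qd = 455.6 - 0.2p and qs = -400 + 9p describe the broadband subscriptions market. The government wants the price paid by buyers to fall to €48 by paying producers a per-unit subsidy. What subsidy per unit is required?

Required subsidy s = €46 per unit

At a buyer price of 48, quantity demanded is 455.6 − 0.2·48 = 446.
Sellers supply 446 only when they receive ps with -400 + 9·ps = 446, i.e. ps = 94.
s = ps − pb = 94 − 48 = 46.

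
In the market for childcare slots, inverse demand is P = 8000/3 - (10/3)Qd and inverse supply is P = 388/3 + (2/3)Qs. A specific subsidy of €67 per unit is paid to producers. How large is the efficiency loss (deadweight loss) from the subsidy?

Deadweight loss = €561.125

Pre-subsidy: 8000/3 - (10/3)Q = 388/3 + (2/3)Q gives Q* = 1903/3 and P* = 4970/9.
With the subsidy, sellers receive Ps = Pb + 67 for each unit, where Pb is the price buyers pay.
On the curves, Pb = 8000/3 - (10/3)Q and Ps = 388/3 + (2/3)Q; the wedge Ps − Pb = 67 gives 388/3 + (2/3)Q − (8000/3 - (10/3)Q) = 67, so Q' = 7813/12.
Then Pb = 8000/3 − (10/3)·(7813/12) = 8935/18 and Ps = 388/3 + (2/3)·(7813/12) = 10141/18.
The subsidy expands output by 7813/12 − 1903/3 = 16.75 past the efficient level; on those units the gap between marginal cost and willingness to pay runs from 0 up to 67.
DWL = ½ × 67 × 16.75 = 561.125.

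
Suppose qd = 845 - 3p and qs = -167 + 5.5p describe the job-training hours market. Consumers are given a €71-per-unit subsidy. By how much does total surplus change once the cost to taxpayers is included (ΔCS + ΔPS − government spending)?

Pre-subsidy: 845 - 3p = -167 + 5.5p gives p* = 2024/17, q* = 8293/17.
With the rebate, buyers effectively pay pb = ps − 71, where ps is the price sellers receive.
Demand in terms of ps becomes qd = 845 − 3(ps − 71) = 1058 - 3ps. Setting this equal to supply: 1058 - 3ps = -167 + 5.5ps, so ps = 2450/17.
Buyers pay pb = 2450/17 − 71 = 1243/17; q' = -167 + 5.5·(2450/17) = 10636/17.
ΔCS = ½(8293/17 + 10636/17)(2024/17 − 1243/17) = 14783549/578; ΔPS = ½(8293/17 + 10636/17)(2450/17 − 2024/17) = 4031877/289.
Government spending = 71 × 10636/17 = 755156/17.
Net change = 14783549/578 + 4031877/289 − 755156/17 = -166353/34. The loss equals the DWL triangle ½·71·2343/17.

Net change in total surplus = -166353/34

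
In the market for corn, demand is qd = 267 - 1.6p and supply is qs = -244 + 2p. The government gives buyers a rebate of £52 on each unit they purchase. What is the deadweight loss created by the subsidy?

Deadweight loss = 10816/9

Pre-subsidy: 267 - 1.6p = -244 + 2p gives p* = 2555/18, q* = 359/9.
With the rebate, buyers effectively pay pb = ps − 52, where ps is the price sellers receive.
Demand in terms of ps becomes qd = 267 − 1.6(ps − 52) = 350.2 - 1.6ps. Setting this equal to supply: 350.2 - 1.6ps = -244 + 2ps, so ps = 2971/18.
Buyers pay pb = 2971/18 − 52 = 2035/18; q' = -244 + 2·(2971/18) = 775/9.
The subsidy expands output by 775/9 − 359/9 = 416/9 past the efficient level; on those units the gap between marginal cost and willingness to pay runs from 0 up to 52.
DWL = ½ × 52 × 416/9 = 10816/9.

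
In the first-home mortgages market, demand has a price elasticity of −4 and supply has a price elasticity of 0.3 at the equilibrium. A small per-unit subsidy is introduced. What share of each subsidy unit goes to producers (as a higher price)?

For a small subsidy around the equilibrium, the benefit split depends on the relative slopes, which at a point are proportional to the elasticities.
Buyer share = εs/(εs + |εd|) = 0.3/(0.3 + 4) = 3/43; seller share = |εd|/(εs + |εd|) = 40/43.
So producers capture 40/43 of the subsidy.

Producer share = 40/43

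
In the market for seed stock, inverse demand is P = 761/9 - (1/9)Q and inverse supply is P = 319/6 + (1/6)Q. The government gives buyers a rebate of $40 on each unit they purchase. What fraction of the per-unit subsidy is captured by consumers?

Consumer share = 0.4

Pre-subsidy: 761/9 - (1/9)Q = 319/6 + (1/6)Q gives Q* = 113 and P* = 72.
With the rebate, buyers effectively pay Pb = Ps − 40, where Ps is the price sellers receive.
On the curves, Pb = 761/9 - (1/9)Q and Ps = 319/6 + (1/6)Q; the wedge Ps − Pb = 40 gives 319/6 + (1/6)Q − (761/9 - (1/9)Q) = 40, so Q' = 257.
Then Pb = 761/9 − (1/9)·257 = 56 and Ps = 319/6 + (1/6)·257 = 96.
Buyers' price falls by P* − Pb = 72 − 56 = 16; sellers' price rises by Ps − P* = 96 − 72 = 24.
So consumers capture 16/40 = 0.4 of each unit of subsidy.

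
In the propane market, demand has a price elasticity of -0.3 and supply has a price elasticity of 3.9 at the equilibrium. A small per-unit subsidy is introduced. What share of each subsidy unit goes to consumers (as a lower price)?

For a small subsidy around the equilibrium, the benefit split depends on the relative slopes, which at a point are proportional to the elasticities.
Buyer share = εs/(εs + |εd|) = 3.9/(3.9 + 0.3) = 13/14; seller share = |εd|/(εs + |εd|) = 1/14.

Consumer share = 13/14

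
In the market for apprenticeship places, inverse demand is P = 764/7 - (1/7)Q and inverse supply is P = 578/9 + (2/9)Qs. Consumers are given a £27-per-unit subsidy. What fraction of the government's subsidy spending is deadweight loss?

DWL / government spending = 1701/9062

Pre-subsidy: 764/7 - (1/7)Q = 578/9 + (2/9)Q gives Q* = 2830/23 and P* = 2106/23.
With the rebate, buyers effectively pay Pb = Ps − 27, where Ps is the price sellers receive.
On the curves, Pb = 764/7 - (1/7)Q and Ps = 578/9 + (2/9)Q; the wedge Ps − Pb = 27 gives 578/9 + (2/9)Q − (764/7 - (1/7)Q) = 27, so Q' = 197.
Then Pb = 764/7 − (1/7)·197 = 81 and Ps = 578/9 + (2/9)·197 = 108.
ΔCS = ½(2830/23 + 197)(2106/23 − 81) = 1788723/1058; ΔPS = ½(2830/23 + 197)(108 − 2106/23) = 1391229/529.
Government spending = 27 × 197 = 5319.
DWL = ½ × 27 × (197 − 2830/23) = 45927/46; fraction = (45927/46) / 5319 = 1701/9062.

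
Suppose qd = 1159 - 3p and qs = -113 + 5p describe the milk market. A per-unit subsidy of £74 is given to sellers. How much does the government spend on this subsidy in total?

Pre-subsidy: 1159 - 3p = -113 + 5p gives p* = 159, q* = 682.
With the subsidy, sellers receive ps = pb + 74 for each unit, where pb is the price buyers pay.
Supply in terms of pb becomes qs = -113 + 5(pb + 74) = 257 + 5pb. Setting this equal to demand: 1159 - 3pb = 257 + 5pb, so pb = 112.75.
Sellers receive ps = 112.75 + 74 = 186.75; q' = 1159 − 3·112.75 = 820.75.
Government outlay = subsidy × quantity = 74 × 820.75 = 60735.5.

Government cost = £60735.5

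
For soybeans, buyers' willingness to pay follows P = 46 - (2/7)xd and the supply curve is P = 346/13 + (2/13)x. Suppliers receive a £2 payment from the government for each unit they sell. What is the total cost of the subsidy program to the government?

Pre-subsidy: 46 - (2/7)x = 346/13 + (2/13)x gives x* = 44.1 and P* = 33.4.
With the subsidy, sellers receive Ps = Pb + 2 for each unit, where Pb is the price buyers pay.
On the curves, Pb = 46 - (2/7)x and Ps = 346/13 + (2/13)x; the wedge Ps − Pb = 2 gives 346/13 + (2/13)x − (46 - (2/7)x) = 2, so x' = 48.65.
Then Pb = 46 − (2/7)·48.65 = 32.1 and Ps = 346/13 + (2/13)·48.65 = 34.1.
Government outlay = subsidy × quantity = 2 × 48.65 = 97.3.

Government cost = £97.3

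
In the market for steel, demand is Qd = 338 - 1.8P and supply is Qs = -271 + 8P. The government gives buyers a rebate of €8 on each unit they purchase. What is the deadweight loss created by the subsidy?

Pre-subsidy: 338 - 1.8P = -271 + 8P gives P* = 435/7, Q* = 1583/7.
With the rebate, buyers effectively pay Pb = Ps − 8, where Ps is the price sellers receive.
Demand in terms of Ps becomes Qd = 338 − 1.8(Ps − 8) = 352.4 - 1.8Ps. Setting this equal to supply: 352.4 - 1.8Ps = -271 + 8Ps, so Ps = 3117/49.
Buyers pay Pb = 3117/49 − 8 = 2725/49; Q' = -271 + 8·(3117/49) = 11657/49.
The subsidy expands output by 11657/49 − 1583/7 = 576/49 past the efficient level; on those units the gap between marginal cost and willingness to pay runs from 0 up to 8.
DWL = ½ × 8 × 576/49 = 2304/49.

Deadweight loss = 2304/49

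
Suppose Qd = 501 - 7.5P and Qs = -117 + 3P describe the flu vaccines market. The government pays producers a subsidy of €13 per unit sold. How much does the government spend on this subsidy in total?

Pre-subsidy: 501 - 7.5P = -117 + 3P gives P* = 412/7, Q* = 417/7.
With the subsidy, sellers receive Ps = Pb + 13 for each unit, where Pb is the price buyers pay.
Supply in terms of Pb becomes Qs = -117 + 3(Pb + 13) = -78 + 3Pb. Setting this equal to demand: 501 - 7.5Pb = -78 + 3Pb, so Pb = 386/7.
Sellers receive Ps = 386/7 + 13 = 477/7; Q' = 501 − 7.5·(386/7) = 612/7.
Government outlay = subsidy × quantity = 13 × 612/7 = 7956/7.

Government cost = 7956/7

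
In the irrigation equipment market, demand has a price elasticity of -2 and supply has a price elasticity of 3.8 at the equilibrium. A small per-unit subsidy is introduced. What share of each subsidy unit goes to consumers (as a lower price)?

Consumer share = 19/29

For a small subsidy around the equilibrium, the benefit split depends on the relative slopes, which at a point are proportional to the elasticities.
Buyer share = εs/(εs + |εd|) = 3.8/(3.8 + 2) = 19/29; seller share = |εd|/(εs + |εd|) = 10/29.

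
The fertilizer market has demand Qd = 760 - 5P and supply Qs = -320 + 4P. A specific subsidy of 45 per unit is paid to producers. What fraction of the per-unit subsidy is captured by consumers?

Pre-subsidy: 760 - 5P = -320 + 4P gives P* = 120, Q* = 160.
With the subsidy, sellers receive Ps = Pb + 45 for each unit, where Pb is the price buyers pay.
Supply in terms of Pb becomes Qs = -320 + 4(Pb + 45) = -140 + 4Pb. Setting this equal to demand: 760 - 5Pb = -140 + 4Pb, so Pb = 100.
Sellers receive Ps = 100 + 45 = 145; Q' = 760 − 5·100 = 260.
Buyers' price falls by P* − Pb = 120 − 100 = 20; sellers' price rises by Ps − P* = 145 − 120 = 25.
So consumers capture 20/45 = 4/9 of each unit of subsidy.

Consumer share = 4/9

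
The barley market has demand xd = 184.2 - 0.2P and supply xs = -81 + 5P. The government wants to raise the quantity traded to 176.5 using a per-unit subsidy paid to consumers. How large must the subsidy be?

Required subsidy s = 13 per unit

At x = 176.5, invert demand for the buyer price: Pb = (184.2 − 176.5)/0.2 = 38.5; invert supply for the seller price: Ps = (176.5 − (-81))/5 = 51.5.
The subsidy must fill the gap: s = Ps − Pb = 51.5 − 38.5 = 13.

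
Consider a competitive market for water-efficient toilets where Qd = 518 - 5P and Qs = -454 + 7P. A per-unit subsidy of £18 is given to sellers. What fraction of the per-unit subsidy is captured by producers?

Pre-subsidy: 518 - 5P = -454 + 7P gives P* = 81, Q* = 113.
With the subsidy, sellers receive Ps = Pb + 18 for each unit, where Pb is the price buyers pay.
Supply in terms of Pb becomes Qs = -454 + 7(Pb + 18) = -328 + 7Pb. Setting this equal to demand: 518 - 5Pb = -328 + 7Pb, so Pb = 70.5.
Sellers receive Ps = 70.5 + 18 = 88.5; Q' = 518 − 5·70.5 = 165.5.
Buyers' price falls by P* − Pb = 81 − 70.5 = 10.5; sellers' price rises by Ps − P* = 88.5 − 81 = 7.5.
So producers capture 7.5/18 = 5/12 of each unit of subsidy.

Producer share = 5/12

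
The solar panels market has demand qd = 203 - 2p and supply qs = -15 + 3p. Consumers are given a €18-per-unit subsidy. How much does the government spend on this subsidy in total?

Government cost = €2473.2

Pre-subsidy: 203 - 2p = -15 + 3p gives p* = 43.6, q* = 115.8.
With the rebate, buyers effectively pay pb = ps − 18, where ps is the price sellers receive.
Demand in terms of ps becomes qd = 203 − 2(ps − 18) = 239 - 2ps. Setting this equal to supply: 239 - 2ps = -15 + 3ps, so ps = 50.8.
Buyers pay pb = 50.8 − 18 = 32.8; q' = -15 + 3·50.8 = 137.4.
Government outlay = subsidy × quantity = 18 × 137.4 = 2473.2.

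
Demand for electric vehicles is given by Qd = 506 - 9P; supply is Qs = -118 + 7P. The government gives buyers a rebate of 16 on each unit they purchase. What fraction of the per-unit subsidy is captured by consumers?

Pre-subsidy: 506 - 9P = -118 + 7P gives P* = 39, Q* = 155.
With the rebate, buyers effectively pay Pb = Ps − 16, where Ps is the price sellers receive.
Demand in terms of Ps becomes Qd = 506 − 9(Ps − 16) = 650 - 9Ps. Setting this equal to supply: 650 - 9Ps = -118 + 7Ps, so Ps = 48.
Buyers pay Pb = 48 − 16 = 32; Q' = -118 + 7·48 = 218.
Buyers' price falls by P* − Pb = 39 − 32 = 7; sellers' price rises by Ps − P* = 48 − 39 = 9.
So consumers capture 7/16 = 0.4375 of each unit of subsidy.

Consumer share = 0.4375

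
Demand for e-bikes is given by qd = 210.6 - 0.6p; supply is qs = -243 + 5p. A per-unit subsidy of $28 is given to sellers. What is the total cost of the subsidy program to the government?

Pre-subsidy: 210.6 - 0.6p = -243 + 5p gives p* = 81, q* = 162.
With the subsidy, sellers receive ps = pb + 28 for each unit, where pb is the price buyers pay.
Supply in terms of pb becomes qs = -243 + 5(pb + 28) = -103 + 5pb. Setting this equal to demand: 210.6 - 0.6pb = -103 + 5pb, so pb = 56.
Sellers receive ps = 56 + 28 = 84; q' = 210.6 − 0.6·56 = 177.
Government outlay = subsidy × quantity = 28 × 177 = 4956.

Government cost = $4956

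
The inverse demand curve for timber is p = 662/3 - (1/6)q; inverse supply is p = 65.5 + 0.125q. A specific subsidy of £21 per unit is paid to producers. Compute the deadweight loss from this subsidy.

Pre-subsidy: 662/3 - (1/6)q = 65.5 + 0.125q gives q* = 532 and p* = 132.
With the subsidy, sellers receive ps = pb + 21 for each unit, where pb is the price buyers pay.
On the curves, pb = 662/3 - (1/6)q and ps = 65.5 + 0.125q; the wedge ps − pb = 21 gives 65.5 + 0.125q − (662/3 - (1/6)q) = 21, so q' = 604.
Then pb = 662/3 − (1/6)·604 = 120 and ps = 65.5 + 0.125·604 = 141.
The subsidy expands output by 604 − 532 = 72 past the efficient level; on those units the gap between marginal cost and willingness to pay runs from 0 up to 21.
DWL = ½ × 21 × 72 = 756.

Deadweight loss = £756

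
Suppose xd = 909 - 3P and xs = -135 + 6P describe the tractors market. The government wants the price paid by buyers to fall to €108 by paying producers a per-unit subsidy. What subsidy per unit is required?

At a buyer price of 108, quantity demanded is 909 − 3·108 = 585.
Sellers supply 585 only when they receive Ps with -135 + 6·Ps = 585, i.e. Ps = 120.
s = Ps − Pb = 120 − 108 = 12.

Required subsidy s = €12 per unit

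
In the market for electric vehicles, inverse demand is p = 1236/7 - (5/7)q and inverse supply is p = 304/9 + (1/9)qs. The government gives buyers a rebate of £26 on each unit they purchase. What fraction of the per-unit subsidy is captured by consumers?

Pre-subsidy: 1236/7 - (5/7)q = 304/9 + (1/9)q gives q* = 173 and p* = 53.
With the rebate, buyers effectively pay pb = ps − 26, where ps is the price sellers receive.
On the curves, pb = 1236/7 - (5/7)q and ps = 304/9 + (1/9)q; the wedge ps − pb = 26 gives 304/9 + (1/9)q − (1236/7 - (5/7)q) = 26, so q' = 204.5.
Then pb = 1236/7 − (5/7)·204.5 = 30.5 and ps = 304/9 + (1/9)·204.5 = 56.5.
Buyers' price falls by p* − pb = 53 − 30.5 = 22.5; sellers' price rises by ps − p* = 56.5 − 53 = 3.5.
So consumers capture 22.5/26 = 45/52 of each unit of subsidy.

Consumer share = 45/52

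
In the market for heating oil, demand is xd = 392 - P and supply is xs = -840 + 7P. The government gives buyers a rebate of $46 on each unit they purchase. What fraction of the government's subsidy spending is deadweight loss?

Pre-subsidy: 392 - P = -840 + 7P gives P* = 154, x* = 238.
With the rebate, buyers effectively pay Pb = Ps − 46, where Ps is the price sellers receive.
Demand in terms of Ps becomes xd = 392 − 1(Ps − 46) = 438 - Ps. Setting this equal to supply: 438 - Ps = -840 + 7Ps, so Ps = 159.75.
Buyers pay Pb = 159.75 − 46 = 113.75; x' = -840 + 7·159.75 = 278.25.
ΔCS = ½(238 + 278.25)(154 − 113.75) = 10389.53125; ΔPS = ½(238 + 278.25)(159.75 − 154) = 1484.21875.
Government spending = 46 × 278.25 = 12799.5.
DWL = ½ × 46 × (278.25 − 238) = 925.75; fraction = 925.75 / 12799.5 = 23/318.

DWL / government spending = 23/318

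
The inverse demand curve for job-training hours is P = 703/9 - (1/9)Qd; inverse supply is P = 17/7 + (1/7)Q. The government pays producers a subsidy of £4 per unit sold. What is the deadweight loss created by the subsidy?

Pre-subsidy: 703/9 - (1/9)Q = 17/7 + (1/7)Q gives Q* = 298 and P* = 45.
With the subsidy, sellers receive Ps = Pb + 4 for each unit, where Pb is the price buyers pay.
On the curves, Pb = 703/9 - (1/9)Q and Ps = 17/7 + (1/7)Q; the wedge Ps − Pb = 4 gives 17/7 + (1/7)Q − (703/9 - (1/9)Q) = 4, so Q' = 313.75.
Then Pb = 703/9 − (1/9)·313.75 = 43.25 and Ps = 17/7 + (1/7)·313.75 = 47.25.
The subsidy expands output by 313.75 − 298 = 15.75 past the efficient level; on those units the gap between marginal cost and willingness to pay runs from 0 up to 4.
DWL = ½ × 4 × 15.75 = 31.5.

Deadweight loss = £31.5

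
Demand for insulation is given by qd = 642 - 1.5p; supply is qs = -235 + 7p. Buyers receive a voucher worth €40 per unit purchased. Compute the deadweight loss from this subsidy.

Deadweight loss = 16800/17

Pre-subsidy: 642 - 1.5p = -235 + 7p gives p* = 1754/17, q* = 8283/17.
With the rebate, buyers effectively pay pb = ps − 40, where ps is the price sellers receive.
Demand in terms of ps becomes qd = 642 − 1.5(ps − 40) = 702 - 1.5ps. Setting this equal to supply: 702 - 1.5ps = -235 + 7ps, so ps = 1874/17.
Buyers pay pb = 1874/17 − 40 = 1194/17; q' = -235 + 7·(1874/17) = 9123/17.
The subsidy expands output by 9123/17 − 8283/17 = 840/17 past the efficient level; on those units the gap between marginal cost and willingness to pay runs from 0 up to 40.
DWL = ½ × 40 × 840/17 = 16800/17.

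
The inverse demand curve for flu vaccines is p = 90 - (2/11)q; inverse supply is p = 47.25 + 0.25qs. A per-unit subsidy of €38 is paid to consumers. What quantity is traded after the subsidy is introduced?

Pre-subsidy: 90 - (2/11)q = 47.25 + 0.25q gives q* = 99 and p* = 72.
With the rebate, buyers effectively pay pb = ps − 38, where ps is the price sellers receive.
On the curves, pb = 90 - (2/11)q and ps = 47.25 + 0.25q; the wedge ps − pb = 38 gives 47.25 + 0.25q − (90 - (2/11)q) = 38, so q' = 187.
Then pb = 90 − (2/11)·187 = 56 and ps = 47.25 + 0.25·187 = 94.

q' = 187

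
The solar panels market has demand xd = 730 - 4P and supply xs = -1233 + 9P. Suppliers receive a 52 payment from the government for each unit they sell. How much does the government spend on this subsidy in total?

Government cost = 14040

Pre-subsidy: 730 - 4P = -1233 + 9P gives P* = 151, x* = 126.
With the subsidy, sellers receive Ps = Pb + 52 for each unit, where Pb is the price buyers pay.
Supply in terms of Pb becomes xs = -1233 + 9(Pb + 52) = -765 + 9Pb. Setting this equal to demand: 730 - 4Pb = -765 + 9Pb, so Pb = 115.
Sellers receive Ps = 115 + 52 = 167; x' = 730 − 4·115 = 270.
Government outlay = subsidy × quantity = 52 × 270 = 14040.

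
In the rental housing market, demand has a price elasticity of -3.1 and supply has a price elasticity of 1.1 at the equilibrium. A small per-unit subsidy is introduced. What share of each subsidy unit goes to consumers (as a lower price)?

For a small subsidy around the equilibrium, the benefit split depends on the relative slopes, which at a point are proportional to the elasticities.
Buyer share = εs/(εs + |εd|) = 1.1/(1.1 + 3.1) = 11/42; seller share = |εd|/(εs + |εd|) = 31/42.

Consumer share = 11/42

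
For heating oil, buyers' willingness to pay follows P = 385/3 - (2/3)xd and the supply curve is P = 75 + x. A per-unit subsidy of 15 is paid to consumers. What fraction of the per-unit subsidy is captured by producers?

Pre-subsidy: 385/3 - (2/3)x = 75 + x gives x* = 32 and P* = 107.
With the rebate, buyers effectively pay Pb = Ps − 15, where Ps is the price sellers receive.
On the curves, Pb = 385/3 - (2/3)x and Ps = 75 + x; the wedge Ps − Pb = 15 gives 75 + x − (385/3 - (2/3)x) = 15, so x' = 41.
Then Pb = 385/3 − (2/3)·41 = 101 and Ps = 75 + 1·41 = 116.
Buyers' price falls by P* − Pb = 107 − 101 = 6; sellers' price rises by Ps − P* = 116 − 107 = 9.
So producers capture 9/15 = 0.6 of each unit of subsidy.

Producer share = 0.6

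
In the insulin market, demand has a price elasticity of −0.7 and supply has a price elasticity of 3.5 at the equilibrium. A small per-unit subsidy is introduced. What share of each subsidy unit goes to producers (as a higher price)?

For a small subsidy around the equilibrium, the benefit split depends on the relative slopes, which at a point are proportional to the elasticities.
Buyer share = εs/(εs + |εd|) = 3.5/(3.5 + 0.7) = 5/6; seller share = |εd|/(εs + |εd|) = 1/6.
So producers capture 1/6 of the subsidy.

Producer share = 1/6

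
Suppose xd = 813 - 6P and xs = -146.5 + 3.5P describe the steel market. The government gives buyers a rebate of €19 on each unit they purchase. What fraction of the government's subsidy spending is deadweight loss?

DWL / government spending = 7/83

Pre-subsidy: 813 - 6P = -146.5 + 3.5P gives P* = 101, x* = 207.
With the rebate, buyers effectively pay Pb = Ps − 19, where Ps is the price sellers receive.
Demand in terms of Ps becomes xd = 813 − 6(Ps − 19) = 927 - 6Ps. Setting this equal to supply: 927 - 6Ps = -146.5 + 3.5Ps, so Ps = 113.
Buyers pay Pb = 113 − 19 = 94; x' = -146.5 + 3.5·113 = 249.
ΔCS = ½(207 + 249)(101 − 94) = 1596; ΔPS = ½(207 + 249)(113 − 101) = 2736.
Government spending = 19 × 249 = 4731.
DWL = ½ × 19 × (249 − 207) = 399; fraction = 399 / 4731 = 7/83.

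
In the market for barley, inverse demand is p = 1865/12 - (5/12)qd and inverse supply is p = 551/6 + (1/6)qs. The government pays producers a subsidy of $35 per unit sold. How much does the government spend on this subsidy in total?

Government cost = $5915

Pre-subsidy: 1865/12 - (5/12)q = 551/6 + (1/6)q gives q* = 109 and p* = 110.
With the subsidy, sellers receive ps = pb + 35 for each unit, where pb is the price buyers pay.
On the curves, pb = 1865/12 - (5/12)q and ps = 551/6 + (1/6)q; the wedge ps − pb = 35 gives 551/6 + (1/6)q − (1865/12 - (5/12)q) = 35, so q' = 169.
Then pb = 1865/12 − (5/12)·169 = 85 and ps = 551/6 + (1/6)·169 = 120.
Government outlay = subsidy × quantity = 35 × 169 = 5915.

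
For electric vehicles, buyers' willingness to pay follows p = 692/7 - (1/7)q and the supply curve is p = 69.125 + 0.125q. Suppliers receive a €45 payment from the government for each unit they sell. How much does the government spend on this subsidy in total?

Government cost = €12555

Pre-subsidy: 692/7 - (1/7)q = 69.125 + 0.125q gives q* = 111 and p* = 83.
With the subsidy, sellers receive ps = pb + 45 for each unit, where pb is the price buyers pay.
On the curves, pb = 692/7 - (1/7)q and ps = 69.125 + 0.125q; the wedge ps − pb = 45 gives 69.125 + 0.125q − (692/7 - (1/7)q) = 45, so q' = 279.
Then pb = 692/7 − (1/7)·279 = 59 and ps = 69.125 + 0.125·279 = 104.
Government outlay = subsidy × quantity = 45 × 279 = 12555.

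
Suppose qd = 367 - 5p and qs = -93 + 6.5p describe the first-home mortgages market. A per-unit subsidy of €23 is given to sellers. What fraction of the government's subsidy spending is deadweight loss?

DWL / government spending = 65/464

Pre-subsidy: 367 - 5p = -93 + 6.5p gives p* = 40, q* = 167.
With the subsidy, sellers receive ps = pb + 23 for each unit, where pb is the price buyers pay.
Supply in terms of pb becomes qs = -93 + 6.5(pb + 23) = 56.5 + 6.5pb. Setting this equal to demand: 367 - 5pb = 56.5 + 6.5pb, so pb = 27.
Sellers receive ps = 27 + 23 = 50; q' = 367 − 5·27 = 232.
ΔCS = ½(167 + 232)(40 − 27) = 2593.5; ΔPS = ½(167 + 232)(50 − 40) = 1995.
Government spending = 23 × 232 = 5336.
DWL = ½ × 23 × (232 − 167) = 747.5; fraction = 747.5 / 5336 = 65/464.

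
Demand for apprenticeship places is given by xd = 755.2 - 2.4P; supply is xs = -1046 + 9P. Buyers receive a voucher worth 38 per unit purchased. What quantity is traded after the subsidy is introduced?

Pre-subsidy: 755.2 - 2.4P = -1046 + 9P gives P* = 158, x* = 376.
With the rebate, buyers effectively pay Pb = Ps − 38, where Ps is the price sellers receive.
Demand in terms of Ps becomes xd = 755.2 − 2.4(Ps − 38) = 846.4 - 2.4Ps. Setting this equal to supply: 846.4 - 2.4Ps = -1046 + 9Ps, so Ps = 166.
Buyers pay Pb = 166 − 38 = 128; x' = -1046 + 9·166 = 448.

x' = 448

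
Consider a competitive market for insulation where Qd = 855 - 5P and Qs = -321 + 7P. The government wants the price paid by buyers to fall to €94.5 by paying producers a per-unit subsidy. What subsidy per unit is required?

Required subsidy s = €6 per unit

At a buyer price of 94.5, quantity demanded is 855 − 5·94.5 = 382.5.
Sellers supply 382.5 only when they receive Ps with -321 + 7·Ps = 382.5, i.e. Ps = 100.5.
s = Ps − Pb = 100.5 − 94.5 = 6.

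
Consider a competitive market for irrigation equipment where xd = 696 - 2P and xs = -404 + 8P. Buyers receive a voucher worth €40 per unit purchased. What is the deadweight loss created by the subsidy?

Pre-subsidy: 696 - 2P = -404 + 8P gives P* = 110, x* = 476.
With the rebate, buyers effectively pay Pb = Ps − 40, where Ps is the price sellers receive.
Demand in terms of Ps becomes xd = 696 − 2(Ps − 40) = 776 - 2Ps. Setting this equal to supply: 776 - 2Ps = -404 + 8Ps, so Ps = 118.
Buyers pay Pb = 118 − 40 = 78; x' = -404 + 8·118 = 540.
The subsidy expands output by 540 − 476 = 64 past the efficient level; on those units the gap between marginal cost and willingness to pay runs from 0 up to 40.
DWL = ½ × 40 × 64 = 1280.

Deadweight loss = €1280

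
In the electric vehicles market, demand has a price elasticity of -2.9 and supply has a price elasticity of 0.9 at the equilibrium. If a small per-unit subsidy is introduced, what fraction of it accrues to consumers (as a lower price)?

Consumer share = 9/38

For a small subsidy around the equilibrium, the benefit split depends on the relative slopes, which at a point are proportional to the elasticities.
Buyer share = εs/(εs + |εd|) = 0.9/(0.9 + 2.9) = 9/38; seller share = |εd|/(εs + |εd|) = 29/38.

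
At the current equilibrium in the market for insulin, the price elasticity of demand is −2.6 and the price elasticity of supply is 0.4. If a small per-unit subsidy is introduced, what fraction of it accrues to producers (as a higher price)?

Producer share = 13/15

For a small subsidy around the equilibrium, the benefit split depends on the relative slopes, which at a point are proportional to the elasticities.
Buyer share = εs/(εs + |εd|) = 0.4/(0.4 + 2.6) = 2/15; seller share = |εd|/(εs + |εd|) = 13/15.
So producers capture 13/15 of the subsidy.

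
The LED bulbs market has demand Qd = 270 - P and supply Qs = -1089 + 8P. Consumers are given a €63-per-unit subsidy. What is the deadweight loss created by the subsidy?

Deadweight loss = €1764

Pre-subsidy: 270 - P = -1089 + 8P gives P* = 151, Q* = 119.
With the rebate, buyers effectively pay Pb = Ps − 63, where Ps is the price sellers receive.
Demand in terms of Ps becomes Qd = 270 − 1(Ps − 63) = 333 - Ps. Setting this equal to supply: 333 - Ps = -1089 + 8Ps, so Ps = 158.
Buyers pay Pb = 158 − 63 = 95; Q' = -1089 + 8·158 = 175.
The subsidy expands output by 175 − 119 = 56 past the efficient level; on those units the gap between marginal cost and willingness to pay runs from 0 up to 63.
DWL = ½ × 63 × 56 = 1764.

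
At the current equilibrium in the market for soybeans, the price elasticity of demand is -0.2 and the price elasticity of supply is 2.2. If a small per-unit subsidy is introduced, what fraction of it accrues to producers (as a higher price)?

Producer share = 1/12

For a small subsidy around the equilibrium, the benefit split depends on the relative slopes, which at a point are proportional to the elasticities.
Buyer share = εs/(εs + |εd|) = 2.2/(2.2 + 0.2) = 11/12; seller share = |εd|/(εs + |εd|) = 1/12.
So producers capture 1/12 of the subsidy.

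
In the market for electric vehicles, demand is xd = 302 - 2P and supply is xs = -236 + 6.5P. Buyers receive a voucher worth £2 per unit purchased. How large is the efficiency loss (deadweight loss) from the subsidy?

Deadweight loss = 52/17

Pre-subsidy: 302 - 2P = -236 + 6.5P gives P* = 1076/17, x* = 2982/17.
With the rebate, buyers effectively pay Pb = Ps − 2, where Ps is the price sellers receive.
Demand in terms of Ps becomes xd = 302 − 2(Ps − 2) = 306 - 2Ps. Setting this equal to supply: 306 - 2Ps = -236 + 6.5Ps, so Ps = 1084/17.
Buyers pay Pb = 1084/17 − 2 = 1050/17; x' = -236 + 6.5·(1084/17) = 3034/17.
The subsidy expands output by 3034/17 − 2982/17 = 52/17 past the efficient level; on those units the gap between marginal cost and willingness to pay runs from 0 up to 2.
DWL = ½ × 2 × 52/17 = 52/17.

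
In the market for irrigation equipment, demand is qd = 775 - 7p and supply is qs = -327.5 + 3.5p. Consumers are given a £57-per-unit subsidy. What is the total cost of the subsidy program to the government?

Pre-subsidy: 775 - 7p = -327.5 + 3.5p gives p* = 105, q* = 40.
With the rebate, buyers effectively pay pb = ps − 57, where ps is the price sellers receive.
Demand in terms of ps becomes qd = 775 − 7(ps − 57) = 1174 - 7ps. Setting this equal to supply: 1174 - 7ps = -327.5 + 3.5ps, so ps = 143.
Buyers pay pb = 143 − 57 = 86; q' = -327.5 + 3.5·143 = 173.
Government outlay = subsidy × quantity = 57 × 173 = 9861.

Government cost = £9861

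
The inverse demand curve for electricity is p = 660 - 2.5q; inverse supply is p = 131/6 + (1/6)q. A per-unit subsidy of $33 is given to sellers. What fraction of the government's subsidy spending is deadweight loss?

DWL / government spending = 99/4027

Pre-subsidy: 660 - 2.5q = 131/6 + (1/6)q gives q* = 239.3125 and p* = 61.71875.
With the subsidy, sellers receive ps = pb + 33 for each unit, where pb is the price buyers pay.
On the curves, pb = 660 - 2.5q and ps = 131/6 + (1/6)q; the wedge ps − pb = 33 gives 131/6 + (1/6)q − (660 - 2.5q) = 33, so q' = 251.6875.
Then pb = 660 − 2.5·251.6875 = 30.78125 and ps = 131/6 + (1/6)·251.6875 = 63.78125.
ΔCS = ½(239.3125 + 251.6875)(61.71875 − 30.78125) = 7595.15625; ΔPS = ½(239.3125 + 251.6875)(63.78125 − 61.71875) = 506.34375.
Government spending = 33 × 251.6875 = 8305.6875.
DWL = ½ × 33 × (251.6875 − 239.3125) = 204.1875; fraction = 204.1875 / 8305.6875 = 99/4027.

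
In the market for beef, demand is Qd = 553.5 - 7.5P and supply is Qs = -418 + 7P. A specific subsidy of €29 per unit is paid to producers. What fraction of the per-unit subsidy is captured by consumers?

Pre-subsidy: 553.5 - 7.5P = -418 + 7P gives P* = 67, Q* = 51.
With the subsidy, sellers receive Ps = Pb + 29 for each unit, where Pb is the price buyers pay.
Supply in terms of Pb becomes Qs = -418 + 7(Pb + 29) = -215 + 7Pb. Setting this equal to demand: 553.5 - 7.5Pb = -215 + 7Pb, so Pb = 53.
Sellers receive Ps = 53 + 29 = 82; Q' = 553.5 − 7.5·53 = 156.
Buyers' price falls by P* − Pb = 67 − 53 = 14; sellers' price rises by Ps − P* = 82 − 67 = 15.
So consumers capture 14/29 = 14/29 of each unit of subsidy.

Consumer share = 14/29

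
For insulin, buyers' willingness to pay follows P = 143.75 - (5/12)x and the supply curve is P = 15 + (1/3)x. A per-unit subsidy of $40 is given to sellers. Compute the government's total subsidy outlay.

Government cost = $9000

Pre-subsidy: 143.75 - (5/12)x = 15 + (1/3)x gives x* = 515/3 and P* = 650/9.
With the subsidy, sellers receive Ps = Pb + 40 for each unit, where Pb is the price buyers pay.
On the curves, Pb = 143.75 - (5/12)x and Ps = 15 + (1/3)x; the wedge Ps − Pb = 40 gives 15 + (1/3)x − (143.75 - (5/12)x) = 40, so x' = 225.
Then Pb = 143.75 − (5/12)·225 = 50 and Ps = 15 + (1/3)·225 = 90.
Government outlay = subsidy × quantity = 40 × 225 = 9000.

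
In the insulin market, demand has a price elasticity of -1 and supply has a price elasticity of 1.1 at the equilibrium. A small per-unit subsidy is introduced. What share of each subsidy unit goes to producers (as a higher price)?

For a small subsidy around the equilibrium, the benefit split depends on the relative slopes, which at a point are proportional to the elasticities.
Buyer share = εs/(εs + |εd|) = 1.1/(1.1 + 1) = 11/21; seller share = |εd|/(εs + |εd|) = 10/21.
So producers capture 10/21 of the subsidy.

Producer share = 10/21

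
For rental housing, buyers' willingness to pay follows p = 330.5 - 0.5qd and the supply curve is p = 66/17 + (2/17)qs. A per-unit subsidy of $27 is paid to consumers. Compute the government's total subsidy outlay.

Pre-subsidy: 330.5 - 0.5q = 66/17 + (2/17)q gives q* = 11105/21 and p* = 1388/21.
With the rebate, buyers effectively pay pb = ps − 27, where ps is the price sellers receive.
On the curves, pb = 330.5 - 0.5q and ps = 66/17 + (2/17)q; the wedge ps − pb = 27 gives 66/17 + (2/17)q − (330.5 - 0.5q) = 27, so q' = 12023/21.
Then pb = 330.5 − 0.5·(12023/21) = 929/21 and ps = 66/17 + (2/17)·(12023/21) = 1496/21.
Government outlay = subsidy × quantity = 27 × 12023/21 = 108207/7.

Government cost = 108207/7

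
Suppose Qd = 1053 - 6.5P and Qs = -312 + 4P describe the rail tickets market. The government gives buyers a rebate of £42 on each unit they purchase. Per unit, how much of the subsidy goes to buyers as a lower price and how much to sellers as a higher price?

Buyers gain £16 per unit; sellers gain £26 per unit

Pre-subsidy: 1053 - 6.5P = -312 + 4P gives P* = 130, Q* = 208.
With the rebate, buyers effectively pay Pb = Ps − 42, where Ps is the price sellers receive.
Demand in terms of Ps becomes Qd = 1053 − 6.5(Ps − 42) = 1326 - 6.5Ps. Setting this equal to supply: 1326 - 6.5Ps = -312 + 4Ps, so Ps = 156.
Buyers pay Pb = 156 − 42 = 114; Q' = -312 + 4·156 = 312.
Buyers' price falls by P* − Pb = 130 − 114 = 16; sellers' price rises by Ps − P* = 156 − 130 = 26.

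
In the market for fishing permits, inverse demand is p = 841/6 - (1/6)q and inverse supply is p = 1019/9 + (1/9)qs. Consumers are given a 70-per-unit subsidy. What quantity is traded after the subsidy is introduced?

q' = 349

Pre-subsidy: 841/6 - (1/6)q = 1019/9 + (1/9)q gives q* = 97 and p* = 124.
With the rebate, buyers effectively pay pb = ps − 70, where ps is the price sellers receive.
On the curves, pb = 841/6 - (1/6)q and ps = 1019/9 + (1/9)q; the wedge ps − pb = 70 gives 1019/9 + (1/9)q − (841/6 - (1/6)q) = 70, so q' = 349.
Then pb = 841/6 − (1/6)·349 = 82 and ps = 1019/9 + (1/9)·349 = 152.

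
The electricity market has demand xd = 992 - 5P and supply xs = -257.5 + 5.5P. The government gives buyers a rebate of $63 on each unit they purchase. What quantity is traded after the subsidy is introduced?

x' = 562

Pre-subsidy: 992 - 5P = -257.5 + 5.5P gives P* = 119, x* = 397.
With the rebate, buyers effectively pay Pb = Ps − 63, where Ps is the price sellers receive.
Demand in terms of Ps becomes xd = 992 − 5(Ps − 63) = 1307 - 5Ps. Setting this equal to supply: 1307 - 5Ps = -257.5 + 5.5Ps, so Ps = 149.
Buyers pay Pb = 149 − 63 = 86; x' = -257.5 + 5.5·149 = 562.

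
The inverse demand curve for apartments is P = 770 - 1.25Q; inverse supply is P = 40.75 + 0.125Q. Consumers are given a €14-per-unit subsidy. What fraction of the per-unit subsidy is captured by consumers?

Pre-subsidy: 770 - 1.25Q = 40.75 + 0.125Q gives Q* = 5834/11 and P* = 2355/22.
With the rebate, buyers effectively pay Pb = Ps − 14, where Ps is the price sellers receive.
On the curves, Pb = 770 - 1.25Q and Ps = 40.75 + 0.125Q; the wedge Ps − Pb = 14 gives 40.75 + 0.125Q − (770 - 1.25Q) = 14, so Q' = 5946/11.
Then Pb = 770 − 1.25·(5946/11) = 2075/22 and Ps = 40.75 + 0.125·(5946/11) = 2383/22.
Buyers' price falls by P* − Pb = 2355/22 − 2075/22 = 140/11; sellers' price rises by Ps − P* = 2383/22 − 2355/22 = 14/11.
So consumers capture (140/11)/14 = 10/11 of each unit of subsidy.

Consumer share = 10/11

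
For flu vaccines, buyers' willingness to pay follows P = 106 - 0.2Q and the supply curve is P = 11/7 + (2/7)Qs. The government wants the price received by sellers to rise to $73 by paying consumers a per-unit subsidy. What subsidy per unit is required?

Required subsidy s = $17 per unit

At a seller price of 73, quantity supplied is -5.5 + 3.5·73 = 250.
Buyers absorb 250 only when they pay Pb = 106 − 0.2·250 = 56.
s = Ps − Pb = 73 − 56 = 17.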